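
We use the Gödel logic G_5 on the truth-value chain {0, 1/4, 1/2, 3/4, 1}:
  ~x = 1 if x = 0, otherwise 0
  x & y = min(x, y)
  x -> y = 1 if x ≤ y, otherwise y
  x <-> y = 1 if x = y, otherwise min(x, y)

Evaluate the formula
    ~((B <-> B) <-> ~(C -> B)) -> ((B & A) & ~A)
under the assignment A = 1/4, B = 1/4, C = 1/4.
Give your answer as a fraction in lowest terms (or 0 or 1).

0

B <-> B = 1/4 <-> 1/4 = 1
C -> B = 1/4 -> 1/4 = 1
~(C -> B) = ~1 = 0
(B <-> B) <-> ~(C -> B) = 1 <-> 0 = 0
~((B <-> B) <-> ~(C -> B)) = ~0 = 1
B & A = 1/4 & 1/4 = 1/4
~A = ~1/4 = 0
(B & A) & ~A = 1/4 & 0 = 0
~((B <-> B) <-> ~(C -> B)) -> ((B & A) & ~A) = 1 -> 0 = 0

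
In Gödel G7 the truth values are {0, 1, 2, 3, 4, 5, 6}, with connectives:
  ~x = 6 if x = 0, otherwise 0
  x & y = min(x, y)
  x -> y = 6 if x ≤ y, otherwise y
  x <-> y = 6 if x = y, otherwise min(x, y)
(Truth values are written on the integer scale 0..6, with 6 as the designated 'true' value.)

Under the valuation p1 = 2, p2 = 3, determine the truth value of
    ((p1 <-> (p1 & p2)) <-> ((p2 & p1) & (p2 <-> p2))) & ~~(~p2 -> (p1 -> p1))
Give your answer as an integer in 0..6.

2

p1 & p2 = 2 & 3 = 2
p1 <-> (p1 & p2) = 2 <-> 2 = 6
p2 & p1 = 3 & 2 = 2
p2 <-> p2 = 3 <-> 3 = 6
(p2 & p1) & (p2 <-> p2) = 2 & 6 = 2
(p1 <-> (p1 & p2)) <-> ((p2 & p1) & (p2 <-> p2)) = 6 <-> 2 = 2
~p2 = ~3 = 0
p1 -> p1 = 2 -> 2 = 6
~p2 -> (p1 -> p1) = 0 -> 6 = 6
~(~p2 -> (p1 -> p1)) = ~6 = 0
~~(~p2 -> (p1 -> p1)) = ~0 = 6
((p1 <-> (p1 & p2)) <-> ((p2 & p1) & (p2 <-> p2))) & ~~(~p2 -> (p1 -> p1)) = 2 & 6 = 2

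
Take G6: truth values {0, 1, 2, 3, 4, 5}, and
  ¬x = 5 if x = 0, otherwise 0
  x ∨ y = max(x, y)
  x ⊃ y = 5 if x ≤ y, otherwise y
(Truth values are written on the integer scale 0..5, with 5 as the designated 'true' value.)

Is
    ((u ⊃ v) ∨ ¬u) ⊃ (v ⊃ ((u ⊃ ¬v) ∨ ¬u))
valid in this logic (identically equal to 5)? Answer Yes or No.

No

Counterexample: take u = 1, v = 1.
u ⊃ v = 1 ⊃ 1 = 5
¬u = ¬1 = 0
(u ⊃ v) ∨ ¬u = 5 ∨ 0 = 5
¬v = ¬1 = 0
u ⊃ ¬v = 1 ⊃ 0 = 0
¬u = ¬1 = 0
(u ⊃ ¬v) ∨ ¬u = 0 ∨ 0 = 0
v ⊃ ((u ⊃ ¬v) ∨ ¬u) = 1 ⊃ 0 = 0
((u ⊃ v) ∨ ¬u) ⊃ (v ⊃ ((u ⊃ ¬v) ∨ ¬u)) = 5 ⊃ 0 = 0
This gives 0 ≠ 5.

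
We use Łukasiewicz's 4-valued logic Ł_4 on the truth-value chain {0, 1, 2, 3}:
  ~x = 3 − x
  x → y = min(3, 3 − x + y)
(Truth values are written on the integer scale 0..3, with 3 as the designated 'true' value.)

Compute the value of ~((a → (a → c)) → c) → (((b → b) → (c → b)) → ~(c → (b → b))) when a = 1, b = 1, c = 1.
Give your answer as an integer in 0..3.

1

a → c = 1 → 1 = 3
a → (a → c) = 1 → 3 = 3
(a → (a → c)) → c = 3 → 1 = 1
~((a → (a → c)) → c) = ~1 = 2
b → b = 1 → 1 = 3
c → b = 1 → 1 = 3
(b → b) → (c → b) = 3 → 3 = 3
b → b = 1 → 1 = 3
c → (b → b) = 1 → 3 = 3
~(c → (b → b)) = ~3 = 0
((b → b) → (c → b)) → ~(c → (b → b)) = 3 → 0 = 0
~((a → (a → c)) → c) → (((b → b) → (c → b)) → ~(c → (b → b))) = 2 → 0 = 1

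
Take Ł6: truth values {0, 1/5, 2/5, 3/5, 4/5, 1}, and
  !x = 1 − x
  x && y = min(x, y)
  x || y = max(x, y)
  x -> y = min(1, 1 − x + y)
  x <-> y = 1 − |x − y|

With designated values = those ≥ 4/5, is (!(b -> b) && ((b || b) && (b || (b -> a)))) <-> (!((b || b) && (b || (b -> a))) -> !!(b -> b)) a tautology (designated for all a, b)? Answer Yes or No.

No

Counterexample: take a = 0, b = 0.
b -> b = 0 -> 0 = 1
!(b -> b) = !1 = 0
b || b = 0 || 0 = 0
b -> a = 0 -> 0 = 1
b || (b -> a) = 0 || 1 = 1
(b || b) && (b || (b -> a)) = 0 && 1 = 0
!(b -> b) && ((b || b) && (b || (b -> a))) = 0 && 0 = 0
b || b = 0 || 0 = 0
b -> a = 0 -> 0 = 1
b || (b -> a) = 0 || 1 = 1
(b || b) && (b || (b -> a)) = 0 && 1 = 0
!((b || b) && (b || (b -> a))) = !0 = 1
b -> b = 0 -> 0 = 1
!(b -> b) = !1 = 0
!!(b -> b) = !0 = 1
!((b || b) && (b || (b -> a))) -> !!(b -> b) = 1 -> 1 = 1
(!(b -> b) && ((b || b) && (b || (b -> a)))) <-> (!((b || b) && (b || (b -> a))) -> !!(b -> b)) = 0 <-> 1 = 0
This gives 0, which is below 4/5.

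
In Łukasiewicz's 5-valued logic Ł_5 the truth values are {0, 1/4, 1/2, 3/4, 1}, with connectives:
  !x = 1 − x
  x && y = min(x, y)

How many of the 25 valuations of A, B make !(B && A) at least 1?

value 1: 9 assignments (counts)
value 3/4: 7 assignments
value 1/2: 5 assignments
value 1/4: 3 assignments
value 0: 1 assignment
So 9 of the 25 assignments meet the threshold.

9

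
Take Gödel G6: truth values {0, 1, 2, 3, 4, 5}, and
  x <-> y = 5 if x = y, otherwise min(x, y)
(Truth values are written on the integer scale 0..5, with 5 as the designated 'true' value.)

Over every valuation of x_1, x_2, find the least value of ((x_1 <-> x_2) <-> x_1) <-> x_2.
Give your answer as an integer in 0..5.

Take x_1 = 0, x_2 = 1:
x_1 <-> x_2 = 0 <-> 1 = 0
(x_1 <-> x_2) <-> x_1 = 0 <-> 0 = 5
((x_1 <-> x_2) <-> x_1) <-> x_2 = 5 <-> 1 = 1
No assignment yields a value below 1, so this is the minimum.

1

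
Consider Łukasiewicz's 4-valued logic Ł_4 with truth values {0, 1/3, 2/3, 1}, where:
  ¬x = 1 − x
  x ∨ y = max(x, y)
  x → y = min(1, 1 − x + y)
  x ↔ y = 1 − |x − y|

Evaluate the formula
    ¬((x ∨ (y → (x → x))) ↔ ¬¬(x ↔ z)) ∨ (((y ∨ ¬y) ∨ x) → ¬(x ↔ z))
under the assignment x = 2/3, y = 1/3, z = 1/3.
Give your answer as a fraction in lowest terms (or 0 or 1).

x → x = 2/3 → 2/3 = 1
y → (x → x) = 1/3 → 1 = 1
x ∨ (y → (x → x)) = 2/3 ∨ 1 = 1
x ↔ z = 2/3 ↔ 1/3 = 2/3
¬(x ↔ z) = ¬2/3 = 1/3
¬¬(x ↔ z) = ¬1/3 = 2/3
(x ∨ (y → (x → x))) ↔ ¬¬(x ↔ z) = 1 ↔ 2/3 = 2/3
¬((x ∨ (y → (x → x))) ↔ ¬¬(x ↔ z)) = ¬2/3 = 1/3
¬y = ¬1/3 = 2/3
y ∨ ¬y = 1/3 ∨ 2/3 = 2/3
(y ∨ ¬y) ∨ x = 2/3 ∨ 2/3 = 2/3
x ↔ z = 2/3 ↔ 1/3 = 2/3
¬(x ↔ z) = ¬2/3 = 1/3
((y ∨ ¬y) ∨ x) → ¬(x ↔ z) = 2/3 → 1/3 = 2/3
¬((x ∨ (y → (x → x))) ↔ ¬¬(x ↔ z)) ∨ (((y ∨ ¬y) ∨ x) → ¬(x ↔ z)) = 1/3 ∨ 2/3 = 2/3

2/3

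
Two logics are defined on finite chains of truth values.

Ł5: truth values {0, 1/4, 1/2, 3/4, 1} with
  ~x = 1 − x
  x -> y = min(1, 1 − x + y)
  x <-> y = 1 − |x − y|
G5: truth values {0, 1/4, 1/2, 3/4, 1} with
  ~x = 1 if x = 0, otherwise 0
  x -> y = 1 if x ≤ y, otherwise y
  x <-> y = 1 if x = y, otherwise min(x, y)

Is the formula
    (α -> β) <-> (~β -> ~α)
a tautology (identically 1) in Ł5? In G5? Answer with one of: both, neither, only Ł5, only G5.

only Ł5

In Ł5: every assignment gives 1 — tautology.
In G5: at α = 1/2, β = 1/4 the value is 1/4 — not a tautology.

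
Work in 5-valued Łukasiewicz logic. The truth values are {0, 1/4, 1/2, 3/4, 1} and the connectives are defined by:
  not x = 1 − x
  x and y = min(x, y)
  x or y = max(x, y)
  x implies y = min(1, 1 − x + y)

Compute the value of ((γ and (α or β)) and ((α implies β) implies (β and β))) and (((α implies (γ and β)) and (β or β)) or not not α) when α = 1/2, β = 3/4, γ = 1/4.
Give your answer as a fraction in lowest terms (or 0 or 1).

α or β = 1/2 or 3/4 = 3/4
γ and (α or β) = 1/4 and 3/4 = 1/4
α implies β = 1/2 implies 3/4 = 1
β and β = 3/4 and 3/4 = 3/4
(α implies β) implies (β and β) = 1 implies 3/4 = 3/4
(γ and (α or β)) and ((α implies β) implies (β and β)) = 1/4 and 3/4 = 1/4
γ and β = 1/4 and 3/4 = 1/4
α implies (γ and β) = 1/2 implies 1/4 = 3/4
β or β = 3/4 or 3/4 = 3/4
(α implies (γ and β)) and (β or β) = 3/4 and 3/4 = 3/4
not α = not 1/2 = 1/2
not not α = not 1/2 = 1/2
((α implies (γ and β)) and (β or β)) or not not α = 3/4 or 1/2 = 3/4
((γ and (α or β)) and ((α implies β) implies (β and β))) and (((α implies (γ and β)) and (β or β)) or not not α) = 1/4 and 3/4 = 1/4

1/4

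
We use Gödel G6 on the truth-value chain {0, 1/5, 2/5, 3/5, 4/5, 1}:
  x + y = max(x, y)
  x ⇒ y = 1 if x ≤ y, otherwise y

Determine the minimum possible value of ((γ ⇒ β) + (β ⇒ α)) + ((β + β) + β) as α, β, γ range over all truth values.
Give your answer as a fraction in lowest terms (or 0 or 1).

Take α = 0, β = 1/5, γ = 2/5:
γ ⇒ β = 2/5 ⇒ 1/5 = 1/5
β ⇒ α = 1/5 ⇒ 0 = 0
(γ ⇒ β) + (β ⇒ α) = 1/5 + 0 = 1/5
β + β = 1/5 + 1/5 = 1/5
(β + β) + β = 1/5 + 1/5 = 1/5
((γ ⇒ β) + (β ⇒ α)) + ((β + β) + β) = 1/5 + 1/5 = 1/5
No assignment yields a value below 1/5, so this is the minimum.

1/5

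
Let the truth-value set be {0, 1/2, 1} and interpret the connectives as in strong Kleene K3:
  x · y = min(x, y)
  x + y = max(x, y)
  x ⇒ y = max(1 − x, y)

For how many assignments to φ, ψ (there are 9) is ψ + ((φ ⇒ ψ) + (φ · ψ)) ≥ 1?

φ = 0, ψ = 0 ↦ 1  ≥
φ = 0, ψ = 1/2 ↦ 1  ≥
φ = 0, ψ = 1 ↦ 1  ≥
φ = 1/2, ψ = 0 ↦ 1/2  <
φ = 1/2, ψ = 1/2 ↦ 1/2  <
φ = 1/2, ψ = 1 ↦ 1  ≥
φ = 1, ψ = 0 ↦ 0  <
φ = 1, ψ = 1/2 ↦ 1/2  <
φ = 1, ψ = 1 ↦ 1  ≥
So 5 of the 9 assignments meet the threshold.

5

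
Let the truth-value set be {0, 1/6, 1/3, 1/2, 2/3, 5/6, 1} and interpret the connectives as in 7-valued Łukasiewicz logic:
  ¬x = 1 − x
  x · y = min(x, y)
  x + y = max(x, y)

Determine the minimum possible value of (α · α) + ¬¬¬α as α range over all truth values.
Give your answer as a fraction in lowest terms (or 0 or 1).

1/2

Take α = 1/2:
α · α = 1/2 · 1/2 = 1/2
¬α = ¬1/2 = 1/2
¬¬α = ¬1/2 = 1/2
¬¬¬α = ¬1/2 = 1/2
(α · α) + ¬¬¬α = 1/2 + 1/2 = 1/2
No assignment yields a value below 1/2, so this is the minimum.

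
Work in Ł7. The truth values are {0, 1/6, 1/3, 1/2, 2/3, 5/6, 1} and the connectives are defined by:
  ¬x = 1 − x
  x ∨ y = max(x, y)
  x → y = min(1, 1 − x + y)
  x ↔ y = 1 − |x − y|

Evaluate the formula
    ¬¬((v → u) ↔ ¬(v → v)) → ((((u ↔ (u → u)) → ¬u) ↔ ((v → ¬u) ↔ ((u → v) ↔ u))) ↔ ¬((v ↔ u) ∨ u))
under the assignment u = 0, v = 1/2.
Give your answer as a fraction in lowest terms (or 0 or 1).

1

v → u = 1/2 → 0 = 1/2
v → v = 1/2 → 1/2 = 1
¬(v → v) = ¬1 = 0
(v → u) ↔ ¬(v → v) = 1/2 ↔ 0 = 1/2
¬((v → u) ↔ ¬(v → v)) = ¬1/2 = 1/2
¬¬((v → u) ↔ ¬(v → v)) = ¬1/2 = 1/2
u → u = 0 → 0 = 1
u ↔ (u → u) = 0 ↔ 1 = 0
¬u = ¬0 = 1
(u ↔ (u → u)) → ¬u = 0 → 1 = 1
¬u = ¬0 = 1
v → ¬u = 1/2 → 1 = 1
u → v = 0 → 1/2 = 1
(u → v) ↔ u = 1 ↔ 0 = 0
(v → ¬u) ↔ ((u → v) ↔ u) = 1 ↔ 0 = 0
((u ↔ (u → u)) → ¬u) ↔ ((v → ¬u) ↔ ((u → v) ↔ u)) = 1 ↔ 0 = 0
v ↔ u = 1/2 ↔ 0 = 1/2
(v ↔ u) ∨ u = 1/2 ∨ 0 = 1/2
¬((v ↔ u) ∨ u) = ¬1/2 = 1/2
(((u ↔ (u → u)) → ¬u) ↔ ((v → ¬u) ↔ ((u → v) ↔ u))) ↔ ¬((v ↔ u) ∨ u) = 0 ↔ 1/2 = 1/2
¬¬((v → u) ↔ ¬(v → v)) → ((((u ↔ (u → u)) → ¬u) ↔ ((v → ¬u) ↔ ((u → v) ↔ u))) ↔ ¬((v ↔ u) ∨ u)) = 1/2 → 1/2 = 1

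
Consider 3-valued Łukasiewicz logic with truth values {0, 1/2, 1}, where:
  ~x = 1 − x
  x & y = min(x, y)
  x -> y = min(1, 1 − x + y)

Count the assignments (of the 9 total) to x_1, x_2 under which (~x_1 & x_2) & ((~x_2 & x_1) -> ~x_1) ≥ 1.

1

x_1 = 0, x_2 = 0 ↦ 0  <
x_1 = 0, x_2 = 1/2 ↦ 1/2  <
x_1 = 0, x_2 = 1 ↦ 1  ≥
x_1 = 1/2, x_2 = 0 ↦ 0  <
x_1 = 1/2, x_2 = 1/2 ↦ 1/2  <
x_1 = 1/2, x_2 = 1 ↦ 1/2  <
x_1 = 1, x_2 = 0 ↦ 0  <
x_1 = 1, x_2 = 1/2 ↦ 0  <
x_1 = 1, x_2 = 1 ↦ 0  <
So 1 of the 9 assignments meets the threshold.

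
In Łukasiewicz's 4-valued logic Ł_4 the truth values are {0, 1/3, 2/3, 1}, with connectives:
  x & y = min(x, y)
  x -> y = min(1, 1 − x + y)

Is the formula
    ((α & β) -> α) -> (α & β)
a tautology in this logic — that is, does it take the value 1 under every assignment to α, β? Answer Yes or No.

No

Counterexample: take α = 0, β = 0.
α & β = 0 & 0 = 0
(α & β) -> α = 0 -> 0 = 1
α & β = 0 & 0 = 0
((α & β) -> α) -> (α & β) = 1 -> 0 = 0
This gives 0 ≠ 1.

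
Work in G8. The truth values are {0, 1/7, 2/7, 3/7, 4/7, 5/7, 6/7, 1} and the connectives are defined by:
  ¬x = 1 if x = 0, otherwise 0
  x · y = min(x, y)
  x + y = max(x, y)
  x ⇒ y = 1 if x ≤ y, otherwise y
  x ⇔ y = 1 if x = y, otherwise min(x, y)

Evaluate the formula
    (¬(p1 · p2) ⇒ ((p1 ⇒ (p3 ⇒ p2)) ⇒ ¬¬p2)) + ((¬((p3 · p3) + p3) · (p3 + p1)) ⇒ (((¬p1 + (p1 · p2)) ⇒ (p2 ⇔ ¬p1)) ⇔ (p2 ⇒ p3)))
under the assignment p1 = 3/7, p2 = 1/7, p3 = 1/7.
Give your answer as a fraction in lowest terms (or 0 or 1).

1

p1 · p2 = 3/7 · 1/7 = 1/7
¬(p1 · p2) = ¬1/7 = 0
p3 ⇒ p2 = 1/7 ⇒ 1/7 = 1
p1 ⇒ (p3 ⇒ p2) = 3/7 ⇒ 1 = 1
¬p2 = ¬1/7 = 0
¬¬p2 = ¬0 = 1
(p1 ⇒ (p3 ⇒ p2)) ⇒ ¬¬p2 = 1 ⇒ 1 = 1
¬(p1 · p2) ⇒ ((p1 ⇒ (p3 ⇒ p2)) ⇒ ¬¬p2) = 0 ⇒ 1 = 1
p3 · p3 = 1/7 · 1/7 = 1/7
(p3 · p3) + p3 = 1/7 + 1/7 = 1/7
¬((p3 · p3) + p3) = ¬1/7 = 0
p3 + p1 = 1/7 + 3/7 = 3/7
¬((p3 · p3) + p3) · (p3 + p1) = 0 · 3/7 = 0
¬p1 = ¬3/7 = 0
p1 · p2 = 3/7 · 1/7 = 1/7
¬p1 + (p1 · p2) = 0 + 1/7 = 1/7
¬p1 = ¬3/7 = 0
p2 ⇔ ¬p1 = 1/7 ⇔ 0 = 0
(¬p1 + (p1 · p2)) ⇒ (p2 ⇔ ¬p1) = 1/7 ⇒ 0 = 0
p2 ⇒ p3 = 1/7 ⇒ 1/7 = 1
((¬p1 + (p1 · p2)) ⇒ (p2 ⇔ ¬p1)) ⇔ (p2 ⇒ p3) = 0 ⇔ 1 = 0
(¬((p3 · p3) + p3) · (p3 + p1)) ⇒ (((¬p1 + (p1 · p2)) ⇒ (p2 ⇔ ¬p1)) ⇔ (p2 ⇒ p3)) = 0 ⇒ 0 = 1
(¬(p1 · p2) ⇒ ((p1 ⇒ (p3 ⇒ p2)) ⇒ ¬¬p2)) + ((¬((p3 · p3) + p3) · (p3 + p1)) ⇒ (((¬p1 + (p1 · p2)) ⇒ (p2 ⇔ ¬p1)) ⇔ (p2 ⇒ p3))) = 1 + 1 = 1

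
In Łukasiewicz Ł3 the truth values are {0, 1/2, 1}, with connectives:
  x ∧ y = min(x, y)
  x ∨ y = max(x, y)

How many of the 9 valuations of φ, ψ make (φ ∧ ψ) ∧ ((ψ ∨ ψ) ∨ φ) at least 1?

φ = 0, ψ = 0 ↦ 0  <
φ = 0, ψ = 1/2 ↦ 0  <
φ = 0, ψ = 1 ↦ 0  <
φ = 1/2, ψ = 0 ↦ 0  <
φ = 1/2, ψ = 1/2 ↦ 1/2  <
φ = 1/2, ψ = 1 ↦ 1/2  <
φ = 1, ψ = 0 ↦ 0  <
φ = 1, ψ = 1/2 ↦ 1/2  <
φ = 1, ψ = 1 ↦ 1  ≥
So 1 of the 9 assignments meets the threshold.

1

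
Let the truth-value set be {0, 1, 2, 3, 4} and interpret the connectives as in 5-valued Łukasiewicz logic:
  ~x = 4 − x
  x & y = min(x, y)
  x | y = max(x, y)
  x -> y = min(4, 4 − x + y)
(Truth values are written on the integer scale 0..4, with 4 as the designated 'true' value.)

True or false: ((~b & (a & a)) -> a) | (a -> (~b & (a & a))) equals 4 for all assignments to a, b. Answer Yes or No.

At a = 1, b = 4, for instance:
~b = ~4 = 0
a & a = 1 & 1 = 1
~b & (a & a) = 0 & 1 = 0
(~b & (a & a)) -> a = 0 -> 1 = 4
a -> (~b & (a & a)) = 1 -> 0 = 3
((~b & (a & a)) -> a) | (a -> (~b & (a & a))) = 4 | 3 = 4
and checking the remaining 24 assignments likewise gives ≥ 4 in every case.

Yes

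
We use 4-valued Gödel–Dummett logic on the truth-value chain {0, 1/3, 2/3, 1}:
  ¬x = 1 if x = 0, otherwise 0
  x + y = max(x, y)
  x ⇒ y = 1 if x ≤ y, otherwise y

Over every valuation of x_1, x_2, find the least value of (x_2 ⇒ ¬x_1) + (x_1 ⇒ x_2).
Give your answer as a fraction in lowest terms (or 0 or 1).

Take x_1 = 2/3, x_2 = 1/3:
¬x_1 = ¬2/3 = 0
x_2 ⇒ ¬x_1 = 1/3 ⇒ 0 = 0
x_1 ⇒ x_2 = 2/3 ⇒ 1/3 = 1/3
(x_2 ⇒ ¬x_1) + (x_1 ⇒ x_2) = 0 + 1/3 = 1/3
No assignment yields a value below 1/3, so this is the minimum.

1/3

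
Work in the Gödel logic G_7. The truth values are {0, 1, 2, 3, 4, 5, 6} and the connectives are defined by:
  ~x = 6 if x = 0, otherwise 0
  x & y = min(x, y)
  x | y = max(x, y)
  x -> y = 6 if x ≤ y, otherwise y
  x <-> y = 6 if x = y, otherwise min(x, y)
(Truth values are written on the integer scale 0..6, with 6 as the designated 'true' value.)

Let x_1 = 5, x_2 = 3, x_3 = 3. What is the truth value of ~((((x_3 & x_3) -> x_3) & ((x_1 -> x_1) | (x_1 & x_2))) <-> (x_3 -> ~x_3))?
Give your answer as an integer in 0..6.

6

x_3 & x_3 = 3 & 3 = 3
(x_3 & x_3) -> x_3 = 3 -> 3 = 6
x_1 -> x_1 = 5 -> 5 = 6
x_1 & x_2 = 5 & 3 = 3
(x_1 -> x_1) | (x_1 & x_2) = 6 | 3 = 6
((x_3 & x_3) -> x_3) & ((x_1 -> x_1) | (x_1 & x_2)) = 6 & 6 = 6
~x_3 = ~3 = 0
x_3 -> ~x_3 = 3 -> 0 = 0
(((x_3 & x_3) -> x_3) & ((x_1 -> x_1) | (x_1 & x_2))) <-> (x_3 -> ~x_3) = 6 <-> 0 = 0
~((((x_3 & x_3) -> x_3) & ((x_1 -> x_1) | (x_1 & x_2))) <-> (x_3 -> ~x_3)) = ~0 = 6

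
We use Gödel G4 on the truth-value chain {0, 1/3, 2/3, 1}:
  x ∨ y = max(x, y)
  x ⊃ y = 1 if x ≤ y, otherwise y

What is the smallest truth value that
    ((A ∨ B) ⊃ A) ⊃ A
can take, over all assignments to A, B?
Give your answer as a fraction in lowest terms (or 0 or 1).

0

Take A = 0, B = 0:
A ∨ B = 0 ∨ 0 = 0
(A ∨ B) ⊃ A = 0 ⊃ 0 = 1
((A ∨ B) ⊃ A) ⊃ A = 1 ⊃ 0 = 0
No assignment yields a value below 0, so this is the minimum.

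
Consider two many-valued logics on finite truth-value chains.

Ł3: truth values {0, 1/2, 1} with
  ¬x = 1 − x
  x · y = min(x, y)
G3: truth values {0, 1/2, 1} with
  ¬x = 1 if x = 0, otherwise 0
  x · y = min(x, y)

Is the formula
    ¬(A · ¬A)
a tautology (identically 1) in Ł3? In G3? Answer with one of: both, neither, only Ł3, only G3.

In Ł3: at A = 1/2 the value is 1/2 — not a tautology.
In G3: every assignment gives 1 — tautology.

only G3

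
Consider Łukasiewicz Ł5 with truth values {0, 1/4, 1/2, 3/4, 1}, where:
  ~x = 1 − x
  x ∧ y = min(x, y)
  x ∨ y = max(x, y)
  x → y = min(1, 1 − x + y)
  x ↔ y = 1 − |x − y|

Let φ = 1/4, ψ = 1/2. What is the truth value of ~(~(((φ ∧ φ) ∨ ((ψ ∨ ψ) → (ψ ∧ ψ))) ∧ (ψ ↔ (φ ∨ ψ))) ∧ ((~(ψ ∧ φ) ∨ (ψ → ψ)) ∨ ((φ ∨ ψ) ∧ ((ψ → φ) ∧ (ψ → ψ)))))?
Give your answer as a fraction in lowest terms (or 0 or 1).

φ ∧ φ = 1/4 ∧ 1/4 = 1/4
ψ ∨ ψ = 1/2 ∨ 1/2 = 1/2
ψ ∧ ψ = 1/2 ∧ 1/2 = 1/2
(ψ ∨ ψ) → (ψ ∧ ψ) = 1/2 → 1/2 = 1
(φ ∧ φ) ∨ ((ψ ∨ ψ) → (ψ ∧ ψ)) = 1/4 ∨ 1 = 1
φ ∨ ψ = 1/4 ∨ 1/2 = 1/2
ψ ↔ (φ ∨ ψ) = 1/2 ↔ 1/2 = 1
((φ ∧ φ) ∨ ((ψ ∨ ψ) → (ψ ∧ ψ))) ∧ (ψ ↔ (φ ∨ ψ)) = 1 ∧ 1 = 1
~(((φ ∧ φ) ∨ ((ψ ∨ ψ) → (ψ ∧ ψ))) ∧ (ψ ↔ (φ ∨ ψ))) = ~1 = 0
ψ ∧ φ = 1/2 ∧ 1/4 = 1/4
~(ψ ∧ φ) = ~1/4 = 3/4
ψ → ψ = 1/2 → 1/2 = 1
~(ψ ∧ φ) ∨ (ψ → ψ) = 3/4 ∨ 1 = 1
φ ∨ ψ = 1/4 ∨ 1/2 = 1/2
ψ → φ = 1/2 → 1/4 = 3/4
ψ → ψ = 1/2 → 1/2 = 1
(ψ → φ) ∧ (ψ → ψ) = 3/4 ∧ 1 = 3/4
(φ ∨ ψ) ∧ ((ψ → φ) ∧ (ψ → ψ)) = 1/2 ∧ 3/4 = 1/2
(~(ψ ∧ φ) ∨ (ψ → ψ)) ∨ ((φ ∨ ψ) ∧ ((ψ → φ) ∧ (ψ → ψ))) = 1 ∨ 1/2 = 1
~(((φ ∧ φ) ∨ ((ψ ∨ ψ) → (ψ ∧ ψ))) ∧ (ψ ↔ (φ ∨ ψ))) ∧ ((~(ψ ∧ φ) ∨ (ψ → ψ)) ∨ ((φ ∨ ψ) ∧ ((ψ → φ) ∧ (ψ → ψ)))) = 0 ∧ 1 = 0
~(~(((φ ∧ φ) ∨ ((ψ ∨ ψ) → (ψ ∧ ψ))) ∧ (ψ ↔ (φ ∨ ψ))) ∧ ((~(ψ ∧ φ) ∨ (ψ → ψ)) ∨ ((φ ∨ ψ) ∧ ((ψ → φ) ∧ (ψ → ψ))))) = ~0 = 1

1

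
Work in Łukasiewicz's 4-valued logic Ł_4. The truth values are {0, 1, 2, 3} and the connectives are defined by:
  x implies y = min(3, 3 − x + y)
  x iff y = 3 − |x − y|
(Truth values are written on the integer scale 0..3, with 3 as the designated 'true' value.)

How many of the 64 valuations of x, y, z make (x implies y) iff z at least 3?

value 3: 16 assignments (counts)
value 2: 21 assignments
value 1: 16 assignments
value 0: 11 assignments
So 16 of the 64 assignments meet the threshold.

16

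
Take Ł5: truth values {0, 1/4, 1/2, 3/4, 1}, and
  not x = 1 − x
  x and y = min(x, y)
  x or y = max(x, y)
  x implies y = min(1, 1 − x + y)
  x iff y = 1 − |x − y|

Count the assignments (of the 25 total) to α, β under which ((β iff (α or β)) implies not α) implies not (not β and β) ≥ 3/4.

24

value 1: 21 assignments (counts)
value 3/4: 3 assignments (counts)
value 1/2: 1 assignment
So 24 of the 25 assignments meet the threshold.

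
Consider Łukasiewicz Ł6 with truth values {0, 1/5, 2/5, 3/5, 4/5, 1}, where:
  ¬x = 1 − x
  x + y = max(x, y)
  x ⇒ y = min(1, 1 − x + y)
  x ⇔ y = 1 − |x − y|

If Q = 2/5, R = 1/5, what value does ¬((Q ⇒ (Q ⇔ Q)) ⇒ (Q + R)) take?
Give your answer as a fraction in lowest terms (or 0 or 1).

3/5

Q ⇔ Q = 2/5 ⇔ 2/5 = 1
Q ⇒ (Q ⇔ Q) = 2/5 ⇒ 1 = 1
Q + R = 2/5 + 1/5 = 2/5
(Q ⇒ (Q ⇔ Q)) ⇒ (Q + R) = 1 ⇒ 2/5 = 2/5
¬((Q ⇒ (Q ⇔ Q)) ⇒ (Q + R)) = ¬2/5 = 3/5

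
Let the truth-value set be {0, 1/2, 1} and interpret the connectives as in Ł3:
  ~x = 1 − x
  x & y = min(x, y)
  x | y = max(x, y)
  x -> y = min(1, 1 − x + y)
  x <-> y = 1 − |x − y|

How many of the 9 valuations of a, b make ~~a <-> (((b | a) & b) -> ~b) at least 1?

3

a = 0, b = 0 ↦ 0  <
a = 0, b = 1/2 ↦ 0  <
a = 0, b = 1 ↦ 1  ≥
a = 1/2, b = 0 ↦ 1/2  <
a = 1/2, b = 1/2 ↦ 1/2  <
a = 1/2, b = 1 ↦ 1/2  <
a = 1, b = 0 ↦ 1  ≥
a = 1, b = 1/2 ↦ 1  ≥
a = 1, b = 1 ↦ 0  <
So 3 of the 9 assignments meet the threshold.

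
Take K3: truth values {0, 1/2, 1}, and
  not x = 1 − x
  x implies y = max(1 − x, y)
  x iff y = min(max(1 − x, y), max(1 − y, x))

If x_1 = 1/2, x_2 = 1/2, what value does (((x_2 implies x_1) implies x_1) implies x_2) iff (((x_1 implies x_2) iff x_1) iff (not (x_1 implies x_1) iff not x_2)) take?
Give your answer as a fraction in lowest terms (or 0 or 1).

x_2 implies x_1 = 1/2 implies 1/2 = 1/2
(x_2 implies x_1) implies x_1 = 1/2 implies 1/2 = 1/2
((x_2 implies x_1) implies x_1) implies x_2 = 1/2 implies 1/2 = 1/2
x_1 implies x_2 = 1/2 implies 1/2 = 1/2
(x_1 implies x_2) iff x_1 = 1/2 iff 1/2 = 1/2
x_1 implies x_1 = 1/2 implies 1/2 = 1/2
not (x_1 implies x_1) = not 1/2 = 1/2
not x_2 = not 1/2 = 1/2
not (x_1 implies x_1) iff not x_2 = 1/2 iff 1/2 = 1/2
((x_1 implies x_2) iff x_1) iff (not (x_1 implies x_1) iff not x_2) = 1/2 iff 1/2 = 1/2
(((x_2 implies x_1) implies x_1) implies x_2) iff (((x_1 implies x_2) iff x_1) iff (not (x_1 implies x_1) iff not x_2)) = 1/2 iff 1/2 = 1/2

1/2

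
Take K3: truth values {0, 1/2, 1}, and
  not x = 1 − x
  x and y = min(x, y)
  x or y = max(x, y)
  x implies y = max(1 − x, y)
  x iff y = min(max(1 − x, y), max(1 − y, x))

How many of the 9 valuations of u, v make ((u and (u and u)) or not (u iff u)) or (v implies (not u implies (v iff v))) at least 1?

u = 0, v = 0 ↦ 1  ≥
u = 0, v = 1/2 ↦ 1/2  <
u = 0, v = 1 ↦ 1  ≥
u = 1/2, v = 0 ↦ 1  ≥
u = 1/2, v = 1/2 ↦ 1/2  <
u = 1/2, v = 1 ↦ 1  ≥
u = 1, v = 0 ↦ 1  ≥
u = 1, v = 1/2 ↦ 1  ≥
u = 1, v = 1 ↦ 1  ≥
So 7 of the 9 assignments meet the threshold.

7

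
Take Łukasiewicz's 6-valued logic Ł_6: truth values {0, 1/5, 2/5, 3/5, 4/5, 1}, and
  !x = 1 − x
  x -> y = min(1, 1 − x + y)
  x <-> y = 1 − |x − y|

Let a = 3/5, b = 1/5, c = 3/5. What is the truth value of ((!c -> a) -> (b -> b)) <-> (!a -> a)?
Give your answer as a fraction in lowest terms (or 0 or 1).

1

!c = !3/5 = 2/5
!c -> a = 2/5 -> 3/5 = 1
b -> b = 1/5 -> 1/5 = 1
(!c -> a) -> (b -> b) = 1 -> 1 = 1
!a = !3/5 = 2/5
!a -> a = 2/5 -> 3/5 = 1
((!c -> a) -> (b -> b)) <-> (!a -> a) = 1 <-> 1 = 1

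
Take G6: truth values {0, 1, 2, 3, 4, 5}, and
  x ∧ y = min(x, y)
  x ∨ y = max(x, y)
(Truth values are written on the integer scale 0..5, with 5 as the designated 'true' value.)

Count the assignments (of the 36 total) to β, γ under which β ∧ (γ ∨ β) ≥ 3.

value 5: 6 assignments (counts)
value 4: 6 assignments (counts)
value 3: 6 assignments (counts)
value 2: 6 assignments
value 1: 6 assignments
value 0: 6 assignments
So 18 of the 36 assignments meet the threshold.

18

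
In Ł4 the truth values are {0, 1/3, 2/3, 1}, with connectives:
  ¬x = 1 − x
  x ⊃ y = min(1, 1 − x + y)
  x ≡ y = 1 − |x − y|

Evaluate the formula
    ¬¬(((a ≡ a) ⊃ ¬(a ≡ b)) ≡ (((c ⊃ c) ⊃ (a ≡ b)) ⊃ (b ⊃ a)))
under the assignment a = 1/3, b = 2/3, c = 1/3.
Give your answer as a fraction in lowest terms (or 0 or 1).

1/3

a ≡ a = 1/3 ≡ 1/3 = 1
a ≡ b = 1/3 ≡ 2/3 = 2/3
¬(a ≡ b) = ¬2/3 = 1/3
(a ≡ a) ⊃ ¬(a ≡ b) = 1 ⊃ 1/3 = 1/3
c ⊃ c = 1/3 ⊃ 1/3 = 1
a ≡ b = 1/3 ≡ 2/3 = 2/3
(c ⊃ c) ⊃ (a ≡ b) = 1 ⊃ 2/3 = 2/3
b ⊃ a = 2/3 ⊃ 1/3 = 2/3
((c ⊃ c) ⊃ (a ≡ b)) ⊃ (b ⊃ a) = 2/3 ⊃ 2/3 = 1
((a ≡ a) ⊃ ¬(a ≡ b)) ≡ (((c ⊃ c) ⊃ (a ≡ b)) ⊃ (b ⊃ a)) = 1/3 ≡ 1 = 1/3
¬(((a ≡ a) ⊃ ¬(a ≡ b)) ≡ (((c ⊃ c) ⊃ (a ≡ b)) ⊃ (b ⊃ a))) = ¬1/3 = 2/3
¬¬(((a ≡ a) ⊃ ¬(a ≡ b)) ≡ (((c ⊃ c) ⊃ (a ≡ b)) ⊃ (b ⊃ a))) = ¬2/3 = 1/3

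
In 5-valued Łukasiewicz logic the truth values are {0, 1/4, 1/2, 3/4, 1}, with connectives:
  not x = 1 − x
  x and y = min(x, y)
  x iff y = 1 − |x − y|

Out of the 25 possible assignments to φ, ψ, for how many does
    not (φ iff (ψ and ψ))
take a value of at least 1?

2

value 1: 2 assignments (counts)
value 3/4: 4 assignments
value 1/2: 6 assignments
value 1/4: 8 assignments
value 0: 5 assignments
So 2 of the 25 assignments meet the threshold.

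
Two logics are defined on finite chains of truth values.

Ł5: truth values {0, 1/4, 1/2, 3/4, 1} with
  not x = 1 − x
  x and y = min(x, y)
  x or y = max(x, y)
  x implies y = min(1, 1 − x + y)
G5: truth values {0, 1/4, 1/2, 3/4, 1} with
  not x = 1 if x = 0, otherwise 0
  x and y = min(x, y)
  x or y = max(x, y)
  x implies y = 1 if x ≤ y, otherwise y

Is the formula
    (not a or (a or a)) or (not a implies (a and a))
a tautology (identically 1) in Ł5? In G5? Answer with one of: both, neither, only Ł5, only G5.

only G5

In Ł5: at a = 1/4 the value is 3/4 — not a tautology.
In G5: every assignment gives 1 — tautology.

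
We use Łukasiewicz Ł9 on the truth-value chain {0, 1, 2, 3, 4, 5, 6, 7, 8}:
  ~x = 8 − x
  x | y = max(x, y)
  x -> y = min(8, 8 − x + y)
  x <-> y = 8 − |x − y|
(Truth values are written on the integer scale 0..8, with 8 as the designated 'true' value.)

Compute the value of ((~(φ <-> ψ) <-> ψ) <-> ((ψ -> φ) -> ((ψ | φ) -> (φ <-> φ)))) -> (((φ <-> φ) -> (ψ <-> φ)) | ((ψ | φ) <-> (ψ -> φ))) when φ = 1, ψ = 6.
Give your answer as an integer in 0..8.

6

φ <-> ψ = 1 <-> 6 = 3
~(φ <-> ψ) = ~3 = 5
~(φ <-> ψ) <-> ψ = 5 <-> 6 = 7
ψ -> φ = 6 -> 1 = 3
ψ | φ = 6 | 1 = 6
φ <-> φ = 1 <-> 1 = 8
(ψ | φ) -> (φ <-> φ) = 6 -> 8 = 8
(ψ -> φ) -> ((ψ | φ) -> (φ <-> φ)) = 3 -> 8 = 8
(~(φ <-> ψ) <-> ψ) <-> ((ψ -> φ) -> ((ψ | φ) -> (φ <-> φ))) = 7 <-> 8 = 7
φ <-> φ = 1 <-> 1 = 8
ψ <-> φ = 6 <-> 1 = 3
(φ <-> φ) -> (ψ <-> φ) = 8 -> 3 = 3
ψ | φ = 6 | 1 = 6
ψ -> φ = 6 -> 1 = 3
(ψ | φ) <-> (ψ -> φ) = 6 <-> 3 = 5
((φ <-> φ) -> (ψ <-> φ)) | ((ψ | φ) <-> (ψ -> φ)) = 3 | 5 = 5
((~(φ <-> ψ) <-> ψ) <-> ((ψ -> φ) -> ((ψ | φ) -> (φ <-> φ)))) -> (((φ <-> φ) -> (ψ <-> φ)) | ((ψ | φ) <-> (ψ -> φ))) = 7 -> 5 = 6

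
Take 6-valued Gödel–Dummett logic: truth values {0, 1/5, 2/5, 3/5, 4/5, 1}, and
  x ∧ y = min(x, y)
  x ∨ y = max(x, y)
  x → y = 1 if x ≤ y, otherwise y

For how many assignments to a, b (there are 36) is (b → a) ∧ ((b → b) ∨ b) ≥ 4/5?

22

value 1: 21 assignments (counts)
value 4/5: 1 assignment (counts)
value 3/5: 2 assignments
value 2/5: 3 assignments
value 1/5: 4 assignments
value 0: 5 assignments
So 22 of the 36 assignments meet the threshold.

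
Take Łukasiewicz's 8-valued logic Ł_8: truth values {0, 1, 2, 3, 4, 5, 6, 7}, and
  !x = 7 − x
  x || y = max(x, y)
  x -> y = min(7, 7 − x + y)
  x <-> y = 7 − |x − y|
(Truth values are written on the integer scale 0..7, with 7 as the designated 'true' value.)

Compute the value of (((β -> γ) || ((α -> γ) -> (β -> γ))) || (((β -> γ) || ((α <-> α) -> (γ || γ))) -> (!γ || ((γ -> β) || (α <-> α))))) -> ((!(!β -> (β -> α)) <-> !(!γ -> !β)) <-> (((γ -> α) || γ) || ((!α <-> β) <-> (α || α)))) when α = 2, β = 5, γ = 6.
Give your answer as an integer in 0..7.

β -> γ = 5 -> 6 = 7
α -> γ = 2 -> 6 = 7
β -> γ = 5 -> 6 = 7
(α -> γ) -> (β -> γ) = 7 -> 7 = 7
(β -> γ) || ((α -> γ) -> (β -> γ)) = 7 || 7 = 7
β -> γ = 5 -> 6 = 7
α <-> α = 2 <-> 2 = 7
γ || γ = 6 || 6 = 6
(α <-> α) -> (γ || γ) = 7 -> 6 = 6
(β -> γ) || ((α <-> α) -> (γ || γ)) = 7 || 6 = 7
!γ = !6 = 1
γ -> β = 6 -> 5 = 6
α <-> α = 2 <-> 2 = 7
(γ -> β) || (α <-> α) = 6 || 7 = 7
!γ || ((γ -> β) || (α <-> α)) = 1 || 7 = 7
((β -> γ) || ((α <-> α) -> (γ || γ))) -> (!γ || ((γ -> β) || (α <-> α))) = 7 -> 7 = 7
((β -> γ) || ((α -> γ) -> (β -> γ))) || (((β -> γ) || ((α <-> α) -> (γ || γ))) -> (!γ || ((γ -> β) || (α <-> α)))) = 7 || 7 = 7
!β = !5 = 2
β -> α = 5 -> 2 = 4
!β -> (β -> α) = 2 -> 4 = 7
!(!β -> (β -> α)) = !7 = 0
!γ = !6 = 1
!β = !5 = 2
!γ -> !β = 1 -> 2 = 7
!(!γ -> !β) = !7 = 0
!(!β -> (β -> α)) <-> !(!γ -> !β) = 0 <-> 0 = 7
γ -> α = 6 -> 2 = 3
(γ -> α) || γ = 3 || 6 = 6
!α = !2 = 5
!α <-> β = 5 <-> 5 = 7
α || α = 2 || 2 = 2
(!α <-> β) <-> (α || α) = 7 <-> 2 = 2
((γ -> α) || γ) || ((!α <-> β) <-> (α || α)) = 6 || 2 = 6
(!(!β -> (β -> α)) <-> !(!γ -> !β)) <-> (((γ -> α) || γ) || ((!α <-> β) <-> (α || α))) = 7 <-> 6 = 6
(((β -> γ) || ((α -> γ) -> (β -> γ))) || (((β -> γ) || ((α <-> α) -> (γ || γ))) -> (!γ || ((γ -> β) || (α <-> α))))) -> ((!(!β -> (β -> α)) <-> !(!γ -> !β)) <-> (((γ -> α) || γ) || ((!α <-> β) <-> (α || α)))) = 7 -> 6 = 6

6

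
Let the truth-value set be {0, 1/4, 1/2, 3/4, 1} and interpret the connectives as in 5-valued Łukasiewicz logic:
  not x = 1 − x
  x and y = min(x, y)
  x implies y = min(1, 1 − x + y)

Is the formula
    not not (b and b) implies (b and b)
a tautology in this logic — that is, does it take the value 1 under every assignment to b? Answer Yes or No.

Yes

b = 0 ↦ 1
b = 1/4 ↦ 1
b = 1/2 ↦ 1
b = 3/4 ↦ 1
b = 1 ↦ 1
Every assignment gives a value ≥ 1.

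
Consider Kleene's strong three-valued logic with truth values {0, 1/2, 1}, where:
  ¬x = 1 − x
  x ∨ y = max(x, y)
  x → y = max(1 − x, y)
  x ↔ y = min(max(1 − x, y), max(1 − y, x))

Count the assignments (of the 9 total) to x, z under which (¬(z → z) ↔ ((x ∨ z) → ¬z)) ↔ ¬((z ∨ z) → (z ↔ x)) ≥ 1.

4

x = 0, z = 0 ↦ 1  ≥
x = 0, z = 1/2 ↦ 1/2  <
x = 0, z = 1 ↦ 1  ≥
x = 1/2, z = 0 ↦ 1  ≥
x = 1/2, z = 1/2 ↦ 1/2  <
x = 1/2, z = 1 ↦ 1/2  <
x = 1, z = 0 ↦ 1  ≥
x = 1, z = 1/2 ↦ 1/2  <
x = 1, z = 1 ↦ 0  <
So 4 of the 9 assignments meet the threshold.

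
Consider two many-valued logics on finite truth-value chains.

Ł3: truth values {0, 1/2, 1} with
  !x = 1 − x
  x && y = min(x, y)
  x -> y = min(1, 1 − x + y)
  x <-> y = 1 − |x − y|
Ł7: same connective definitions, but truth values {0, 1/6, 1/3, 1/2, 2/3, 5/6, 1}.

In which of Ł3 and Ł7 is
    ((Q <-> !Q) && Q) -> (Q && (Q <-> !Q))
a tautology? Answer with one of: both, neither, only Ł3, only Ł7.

In Ł3: every assignment gives 1 — tautology.
In Ł7: every assignment gives 1 — tautology.

both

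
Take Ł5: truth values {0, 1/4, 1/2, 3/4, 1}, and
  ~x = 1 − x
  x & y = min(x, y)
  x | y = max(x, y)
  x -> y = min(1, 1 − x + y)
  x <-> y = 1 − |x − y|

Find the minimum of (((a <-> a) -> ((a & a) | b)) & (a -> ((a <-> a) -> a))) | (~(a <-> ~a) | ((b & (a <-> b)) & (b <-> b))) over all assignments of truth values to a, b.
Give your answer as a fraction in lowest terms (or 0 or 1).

Take a = 1/4, b = 0:
a <-> a = 1/4 <-> 1/4 = 1
a & a = 1/4 & 1/4 = 1/4
(a & a) | b = 1/4 | 0 = 1/4
(a <-> a) -> ((a & a) | b) = 1 -> 1/4 = 1/4
a <-> a = 1/4 <-> 1/4 = 1
(a <-> a) -> a = 1 -> 1/4 = 1/4
a -> ((a <-> a) -> a) = 1/4 -> 1/4 = 1
((a <-> a) -> ((a & a) | b)) & (a -> ((a <-> a) -> a)) = 1/4 & 1 = 1/4
~a = ~1/4 = 3/4
a <-> ~a = 1/4 <-> 3/4 = 1/2
~(a <-> ~a) = ~1/2 = 1/2
a <-> b = 1/4 <-> 0 = 3/4
b & (a <-> b) = 0 & 3/4 = 0
b <-> b = 0 <-> 0 = 1
(b & (a <-> b)) & (b <-> b) = 0 & 1 = 0
~(a <-> ~a) | ((b & (a <-> b)) & (b <-> b)) = 1/2 | 0 = 1/2
(((a <-> a) -> ((a & a) | b)) & (a -> ((a <-> a) -> a))) | (~(a <-> ~a) | ((b & (a <-> b)) & (b <-> b))) = 1/4 | 1/2 = 1/2
No assignment yields a value below 1/2, so this is the minimum.

1/2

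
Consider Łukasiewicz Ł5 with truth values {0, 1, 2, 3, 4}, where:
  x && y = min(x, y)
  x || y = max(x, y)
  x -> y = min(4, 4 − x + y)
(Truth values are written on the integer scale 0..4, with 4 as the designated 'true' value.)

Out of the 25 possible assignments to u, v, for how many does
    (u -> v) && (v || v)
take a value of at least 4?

5

value 4: 5 assignments (counts)
value 3: 5 assignments
value 2: 5 assignments
value 1: 5 assignments
value 0: 5 assignments
So 5 of the 25 assignments meet the threshold.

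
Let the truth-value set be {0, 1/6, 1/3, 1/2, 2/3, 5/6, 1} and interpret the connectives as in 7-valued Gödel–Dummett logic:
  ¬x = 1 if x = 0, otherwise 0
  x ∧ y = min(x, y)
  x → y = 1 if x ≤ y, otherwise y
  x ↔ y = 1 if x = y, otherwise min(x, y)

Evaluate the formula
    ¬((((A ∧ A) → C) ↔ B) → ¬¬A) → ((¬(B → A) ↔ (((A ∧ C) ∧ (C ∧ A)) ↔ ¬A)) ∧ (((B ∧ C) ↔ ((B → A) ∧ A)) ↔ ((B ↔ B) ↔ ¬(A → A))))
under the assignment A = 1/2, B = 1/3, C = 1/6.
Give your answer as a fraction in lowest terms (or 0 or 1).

1

A ∧ A = 1/2 ∧ 1/2 = 1/2
(A ∧ A) → C = 1/2 → 1/6 = 1/6
((A ∧ A) → C) ↔ B = 1/6 ↔ 1/3 = 1/6
¬A = ¬1/2 = 0
¬¬A = ¬0 = 1
(((A ∧ A) → C) ↔ B) → ¬¬A = 1/6 → 1 = 1
¬((((A ∧ A) → C) ↔ B) → ¬¬A) = ¬1 = 0
B → A = 1/3 → 1/2 = 1
¬(B → A) = ¬1 = 0
A ∧ C = 1/2 ∧ 1/6 = 1/6
C ∧ A = 1/6 ∧ 1/2 = 1/6
(A ∧ C) ∧ (C ∧ A) = 1/6 ∧ 1/6 = 1/6
¬A = ¬1/2 = 0
((A ∧ C) ∧ (C ∧ A)) ↔ ¬A = 1/6 ↔ 0 = 0
¬(B → A) ↔ (((A ∧ C) ∧ (C ∧ A)) ↔ ¬A) = 0 ↔ 0 = 1
B ∧ C = 1/3 ∧ 1/6 = 1/6
B → A = 1/3 → 1/2 = 1
(B → A) ∧ A = 1 ∧ 1/2 = 1/2
(B ∧ C) ↔ ((B → A) ∧ A) = 1/6 ↔ 1/2 = 1/6
B ↔ B = 1/3 ↔ 1/3 = 1
A → A = 1/2 → 1/2 = 1
¬(A → A) = ¬1 = 0
(B ↔ B) ↔ ¬(A → A) = 1 ↔ 0 = 0
((B ∧ C) ↔ ((B → A) ∧ A)) ↔ ((B ↔ B) ↔ ¬(A → A)) = 1/6 ↔ 0 = 0
(¬(B → A) ↔ (((A ∧ C) ∧ (C ∧ A)) ↔ ¬A)) ∧ (((B ∧ C) ↔ ((B → A) ∧ A)) ↔ ((B ↔ B) ↔ ¬(A → A))) = 1 ∧ 0 = 0
¬((((A ∧ A) → C) ↔ B) → ¬¬A) → ((¬(B → A) ↔ (((A ∧ C) ∧ (C ∧ A)) ↔ ¬A)) ∧ (((B ∧ C) ↔ ((B → A) ∧ A)) ↔ ((B ↔ B) ↔ ¬(A → A)))) = 0 → 0 = 1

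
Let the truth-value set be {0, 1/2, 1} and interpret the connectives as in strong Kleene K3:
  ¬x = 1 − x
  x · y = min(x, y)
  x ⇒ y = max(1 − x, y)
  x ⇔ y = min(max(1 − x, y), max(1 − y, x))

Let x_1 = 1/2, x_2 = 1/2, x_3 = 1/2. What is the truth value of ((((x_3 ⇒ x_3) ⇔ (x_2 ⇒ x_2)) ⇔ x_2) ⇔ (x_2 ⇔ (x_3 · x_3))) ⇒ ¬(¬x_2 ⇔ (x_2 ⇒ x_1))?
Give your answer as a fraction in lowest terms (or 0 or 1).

x_3 ⇒ x_3 = 1/2 ⇒ 1/2 = 1/2
x_2 ⇒ x_2 = 1/2 ⇒ 1/2 = 1/2
(x_3 ⇒ x_3) ⇔ (x_2 ⇒ x_2) = 1/2 ⇔ 1/2 = 1/2
((x_3 ⇒ x_3) ⇔ (x_2 ⇒ x_2)) ⇔ x_2 = 1/2 ⇔ 1/2 = 1/2
x_3 · x_3 = 1/2 · 1/2 = 1/2
x_2 ⇔ (x_3 · x_3) = 1/2 ⇔ 1/2 = 1/2
(((x_3 ⇒ x_3) ⇔ (x_2 ⇒ x_2)) ⇔ x_2) ⇔ (x_2 ⇔ (x_3 · x_3)) = 1/2 ⇔ 1/2 = 1/2
¬x_2 = ¬1/2 = 1/2
x_2 ⇒ x_1 = 1/2 ⇒ 1/2 = 1/2
¬x_2 ⇔ (x_2 ⇒ x_1) = 1/2 ⇔ 1/2 = 1/2
¬(¬x_2 ⇔ (x_2 ⇒ x_1)) = ¬1/2 = 1/2
((((x_3 ⇒ x_3) ⇔ (x_2 ⇒ x_2)) ⇔ x_2) ⇔ (x_2 ⇔ (x_3 · x_3))) ⇒ ¬(¬x_2 ⇔ (x_2 ⇒ x_1)) = 1/2 ⇒ 1/2 = 1/2

1/2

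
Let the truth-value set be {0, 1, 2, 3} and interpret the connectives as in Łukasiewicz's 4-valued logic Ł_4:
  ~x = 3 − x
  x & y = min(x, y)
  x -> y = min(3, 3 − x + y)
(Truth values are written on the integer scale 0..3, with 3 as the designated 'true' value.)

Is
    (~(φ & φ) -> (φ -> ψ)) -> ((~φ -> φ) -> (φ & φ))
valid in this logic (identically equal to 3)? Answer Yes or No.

Counterexample: take φ = 1, ψ = 0.
φ & φ = 1 & 1 = 1
~(φ & φ) = ~1 = 2
φ -> ψ = 1 -> 0 = 2
~(φ & φ) -> (φ -> ψ) = 2 -> 2 = 3
~φ = ~1 = 2
~φ -> φ = 2 -> 1 = 2
φ & φ = 1 & 1 = 1
(~φ -> φ) -> (φ & φ) = 2 -> 1 = 2
(~(φ & φ) -> (φ -> ψ)) -> ((~φ -> φ) -> (φ & φ)) = 3 -> 2 = 2
This gives 2 ≠ 3.

No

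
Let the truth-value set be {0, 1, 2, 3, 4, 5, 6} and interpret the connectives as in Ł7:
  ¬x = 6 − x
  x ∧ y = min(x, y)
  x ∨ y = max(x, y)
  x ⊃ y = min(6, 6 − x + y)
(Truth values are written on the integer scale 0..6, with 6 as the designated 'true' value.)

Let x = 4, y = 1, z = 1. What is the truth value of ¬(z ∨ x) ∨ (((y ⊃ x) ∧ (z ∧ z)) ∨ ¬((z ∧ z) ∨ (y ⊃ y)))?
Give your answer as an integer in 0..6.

2

z ∨ x = 1 ∨ 4 = 4
¬(z ∨ x) = ¬4 = 2
y ⊃ x = 1 ⊃ 4 = 6
z ∧ z = 1 ∧ 1 = 1
(y ⊃ x) ∧ (z ∧ z) = 6 ∧ 1 = 1
z ∧ z = 1 ∧ 1 = 1
y ⊃ y = 1 ⊃ 1 = 6
(z ∧ z) ∨ (y ⊃ y) = 1 ∨ 6 = 6
¬((z ∧ z) ∨ (y ⊃ y)) = ¬6 = 0
((y ⊃ x) ∧ (z ∧ z)) ∨ ¬((z ∧ z) ∨ (y ⊃ y)) = 1 ∨ 0 = 1
¬(z ∨ x) ∨ (((y ⊃ x) ∧ (z ∧ z)) ∨ ¬((z ∧ z) ∨ (y ⊃ y))) = 2 ∨ 1 = 2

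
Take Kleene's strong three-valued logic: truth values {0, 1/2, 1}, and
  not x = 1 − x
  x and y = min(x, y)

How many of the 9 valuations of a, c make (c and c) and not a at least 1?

a = 0, c = 0 ↦ 0  <
a = 0, c = 1/2 ↦ 1/2  <
a = 0, c = 1 ↦ 1  ≥
a = 1/2, c = 0 ↦ 0  <
a = 1/2, c = 1/2 ↦ 1/2  <
a = 1/2, c = 1 ↦ 1/2  <
a = 1, c = 0 ↦ 0  <
a = 1, c = 1/2 ↦ 0  <
a = 1, c = 1 ↦ 0  <
So 1 of the 9 assignments meets the threshold.

1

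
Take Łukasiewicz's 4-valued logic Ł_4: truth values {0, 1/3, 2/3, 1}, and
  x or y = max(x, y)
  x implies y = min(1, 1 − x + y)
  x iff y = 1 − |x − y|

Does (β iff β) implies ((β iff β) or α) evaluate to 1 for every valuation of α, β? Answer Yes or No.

α = 0, β = 0 ↦ 1
α = 0, β = 1/3 ↦ 1
α = 0, β = 2/3 ↦ 1
α = 0, β = 1 ↦ 1
α = 1/3, β = 0 ↦ 1
α = 1/3, β = 1/3 ↦ 1
α = 1/3, β = 2/3 ↦ 1
α = 1/3, β = 1 ↦ 1
α = 2/3, β = 0 ↦ 1
α = 2/3, β = 1/3 ↦ 1
α = 2/3, β = 2/3 ↦ 1
α = 2/3, β = 1 ↦ 1
α = 1, β = 0 ↦ 1
α = 1, β = 1/3 ↦ 1
α = 1, β = 2/3 ↦ 1
α = 1, β = 1 ↦ 1
Every assignment gives a value ≥ 1.

Yes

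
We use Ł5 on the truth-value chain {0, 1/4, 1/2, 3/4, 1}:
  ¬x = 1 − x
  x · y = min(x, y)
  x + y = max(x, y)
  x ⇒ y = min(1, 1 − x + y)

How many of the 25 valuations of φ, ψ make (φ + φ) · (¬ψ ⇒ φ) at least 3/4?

10

value 1: 5 assignments (counts)
value 3/4: 5 assignments (counts)
value 1/2: 5 assignments
value 1/4: 5 assignments
value 0: 5 assignments
So 10 of the 25 assignments meet the threshold.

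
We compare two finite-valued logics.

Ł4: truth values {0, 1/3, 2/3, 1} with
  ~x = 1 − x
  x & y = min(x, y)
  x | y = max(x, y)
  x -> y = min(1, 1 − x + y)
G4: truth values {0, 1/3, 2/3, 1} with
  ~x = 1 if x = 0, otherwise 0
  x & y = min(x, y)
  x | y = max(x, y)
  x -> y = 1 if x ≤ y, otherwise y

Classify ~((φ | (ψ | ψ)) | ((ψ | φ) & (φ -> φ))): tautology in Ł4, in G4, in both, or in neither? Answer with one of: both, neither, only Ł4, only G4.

In Ł4: at φ = 0, ψ = 1/3 the value is 2/3 — not a tautology.
In G4: at φ = 0, ψ = 1/3 the value is 0 — not a tautology.

neither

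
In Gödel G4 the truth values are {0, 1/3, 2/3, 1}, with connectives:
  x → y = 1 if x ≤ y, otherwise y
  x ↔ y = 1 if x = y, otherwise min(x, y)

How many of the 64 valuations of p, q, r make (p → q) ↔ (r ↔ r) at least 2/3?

value 1: 40 assignments (counts)
value 2/3: 4 assignments (counts)
value 1/3: 8 assignments
value 0: 12 assignments
So 44 of the 64 assignments meet the threshold.

44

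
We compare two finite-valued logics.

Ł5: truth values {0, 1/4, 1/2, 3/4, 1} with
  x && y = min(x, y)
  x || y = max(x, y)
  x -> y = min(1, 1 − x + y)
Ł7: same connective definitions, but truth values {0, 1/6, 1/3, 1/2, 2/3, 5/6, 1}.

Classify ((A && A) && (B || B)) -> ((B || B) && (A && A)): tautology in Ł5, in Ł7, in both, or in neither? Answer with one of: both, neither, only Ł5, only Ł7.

In Ł5: every assignment gives 1 — tautology.
In Ł7: every assignment gives 1 — tautology.

both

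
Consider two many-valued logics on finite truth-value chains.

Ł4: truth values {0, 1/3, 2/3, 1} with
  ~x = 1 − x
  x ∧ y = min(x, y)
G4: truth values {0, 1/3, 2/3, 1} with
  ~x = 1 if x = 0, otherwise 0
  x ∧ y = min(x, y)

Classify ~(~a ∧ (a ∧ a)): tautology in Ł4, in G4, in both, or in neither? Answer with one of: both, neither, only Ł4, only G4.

only G4

In Ł4: at a = 1/3 the value is 2/3 — not a tautology.
In G4: every assignment gives 1 — tautology.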